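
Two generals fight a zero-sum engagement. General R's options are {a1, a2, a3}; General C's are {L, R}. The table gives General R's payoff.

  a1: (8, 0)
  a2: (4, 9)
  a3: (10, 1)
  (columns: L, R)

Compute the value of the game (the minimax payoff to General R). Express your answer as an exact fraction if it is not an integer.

Row minima: a1 → 0, a2 → 4, a3 → 1; maximin = 4.
Column maxima: L → 10, R → 9; minimax = 9.
4 ≠ 9, so there is no saddle point; optimal play is mixed.
a1 is strictly dominated by a3, so General R never plays it.
On the remaining 2×2 (a2, a3 vs L, R):
Let General R play a2 with probability p. Expected payoff against L: 4p + 10(1−p) = −6p + 10; against R: 9p + 1(1−p) = 8p + 1.
Setting these equal: −6p + 10 = 8p + 1 ⇒ −14p = -9 ⇒ p = 9/14, and the value is (-6)·(9/14) + 10 = 43/7.
For General C: with q = P(L), equating a2's and a3's payoffs gives −5q + 9 = 9q + 1 ⇒ q = 4/7.

43/7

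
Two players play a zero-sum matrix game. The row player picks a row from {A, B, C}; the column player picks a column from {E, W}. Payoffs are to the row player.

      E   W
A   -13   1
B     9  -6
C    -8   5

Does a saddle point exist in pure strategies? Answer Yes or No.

Row minima: A → -13, B → -6, C → -8; maximin = -6.
Column maxima: E → 9, W → 5; minimax = 5.
-6 ≠ 5, so no pure-strategy equilibrium exists.

No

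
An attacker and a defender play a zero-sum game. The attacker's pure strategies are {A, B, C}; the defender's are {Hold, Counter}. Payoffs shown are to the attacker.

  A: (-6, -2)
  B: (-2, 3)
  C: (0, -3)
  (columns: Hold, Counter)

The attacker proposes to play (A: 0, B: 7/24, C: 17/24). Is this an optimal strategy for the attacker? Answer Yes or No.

Against Hold this mix gives (7/24)·(-2) + (17/24)·0 = -7/12.
Against Counter this mix gives (7/24)·3 + (17/24)·(-3) = -5/4.
The defender will play Counter, holding the attacker to -5/4. Shifting weight toward the row that does better against Counter would raise this floor (the equalizing mix achieves -3/4 against both Counter and Hold), so the proposed strategy is not optimal.

No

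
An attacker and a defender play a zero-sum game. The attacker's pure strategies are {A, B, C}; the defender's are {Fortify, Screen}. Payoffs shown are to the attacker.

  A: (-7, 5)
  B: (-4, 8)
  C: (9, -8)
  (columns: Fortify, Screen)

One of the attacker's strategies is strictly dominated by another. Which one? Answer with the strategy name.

A

B gives a strictly higher payoff than A against every column: -4 > -7, 8 > 5.
So A is strictly dominated and the attacker never plays it.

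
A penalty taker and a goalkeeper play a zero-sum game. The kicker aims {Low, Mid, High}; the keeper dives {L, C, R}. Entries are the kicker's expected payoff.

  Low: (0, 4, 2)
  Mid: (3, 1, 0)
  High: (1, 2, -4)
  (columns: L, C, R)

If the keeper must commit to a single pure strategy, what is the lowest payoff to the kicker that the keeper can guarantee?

2

Column maxima: L → 3, C → 4, R → 2.
The smallest of these is 2.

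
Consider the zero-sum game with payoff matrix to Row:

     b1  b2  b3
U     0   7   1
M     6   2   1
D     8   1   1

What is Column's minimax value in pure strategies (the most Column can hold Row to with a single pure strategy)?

Column maxima: b1 → 8, b2 → 7, b3 → 1.
The smallest of these is 1.

1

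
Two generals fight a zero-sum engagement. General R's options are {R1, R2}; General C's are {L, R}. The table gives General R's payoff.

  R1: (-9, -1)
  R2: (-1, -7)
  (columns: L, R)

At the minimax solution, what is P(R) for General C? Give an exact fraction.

Row minima: R1 → -9, R2 → -7; maximin = -7.
Column maxima: L → -1, R → -1; minimax = -1.
-7 ≠ -1, so there is no saddle point; optimal play is mixed.
Let General R play R1 with probability p. Expected payoff against L: (-9)p + (-1)(1−p) = −8p − 1; against R: (-1)p + (-7)(1−p) = 6p − 7.
Setting these equal: −8p − 1 = 6p − 7 ⇒ −14p = -6 ⇒ p = 3/7, and the value is (-8)·(3/7) − 1 = -31/7.
For General C: with q = P(L), equating R1's and R2's payoffs gives −8q − 1 = 6q − 7 ⇒ q = 3/7.

4/7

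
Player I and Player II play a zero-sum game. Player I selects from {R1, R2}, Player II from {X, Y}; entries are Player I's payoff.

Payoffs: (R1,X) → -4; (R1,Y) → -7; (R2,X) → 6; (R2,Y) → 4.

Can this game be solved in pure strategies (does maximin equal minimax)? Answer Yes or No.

Yes

Row minima: R1 → -7, R2 → 4; maximin = 4.
Column maxima: X → 6, Y → 4; minimax = 4.
maximin = minimax = 4, so a saddle point exists.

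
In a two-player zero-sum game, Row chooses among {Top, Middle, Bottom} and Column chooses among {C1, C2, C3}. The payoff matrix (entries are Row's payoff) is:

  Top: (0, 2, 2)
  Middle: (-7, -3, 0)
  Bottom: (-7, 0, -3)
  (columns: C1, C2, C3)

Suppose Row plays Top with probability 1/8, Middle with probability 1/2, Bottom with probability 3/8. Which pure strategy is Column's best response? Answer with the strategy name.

If Column plays C1, Row's expected payoff is (1/8)·0 + (1/2)·(-7) + (3/8)·(-7) = -49/8.
If Column plays C2, Row's expected payoff is (1/8)·2 + (1/2)·(-3) + (3/8)·0 = -5/4.
If Column plays C3, Row's expected payoff is (1/8)·2 + (1/2)·0 + (3/8)·(-3) = -7/8.
Column minimizes Row's payoff; the smallest is -49/8, so the best response is C1.

C1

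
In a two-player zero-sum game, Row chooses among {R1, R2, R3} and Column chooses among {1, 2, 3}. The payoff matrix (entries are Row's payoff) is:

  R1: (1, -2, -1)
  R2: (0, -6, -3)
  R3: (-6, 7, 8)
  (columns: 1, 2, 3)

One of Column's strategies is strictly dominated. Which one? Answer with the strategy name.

3

2 holds Row's payoff strictly below 3 in every row: -2 < -1, -6 < -3, 7 < 8.
So 3 is strictly dominated for Column.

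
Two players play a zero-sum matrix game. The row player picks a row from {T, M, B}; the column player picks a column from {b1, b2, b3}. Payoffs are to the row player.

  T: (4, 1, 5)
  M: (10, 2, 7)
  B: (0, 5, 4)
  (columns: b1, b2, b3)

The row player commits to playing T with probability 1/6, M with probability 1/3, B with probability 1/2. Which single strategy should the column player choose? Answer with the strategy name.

b2

If the column player plays b1, the row player's expected payoff is (1/6)·4 + (1/3)·10 + (1/2)·0 = 4.
If the column player plays b2, the row player's expected payoff is (1/6)·1 + (1/3)·2 + (1/2)·5 = 10/3.
If the column player plays b3, the row player's expected payoff is (1/6)·5 + (1/3)·7 + (1/2)·4 = 31/6.
The column player minimizes the row player's payoff; the smallest is 10/3, so the best response is b2.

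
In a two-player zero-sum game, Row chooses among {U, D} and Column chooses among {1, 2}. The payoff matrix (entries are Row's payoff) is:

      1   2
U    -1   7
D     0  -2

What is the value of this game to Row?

-1/5

Row minima: U → -1, D → -2; maximin = -1.
Column maxima: 1 → 0, 2 → 7; minimax = 0.
-1 ≠ 0, so there is no saddle point; optimal play is mixed.
Let Row play U with probability p. Expected payoff against 1: (-1)p + 0(1−p) = −p; against 2: 7p + (-2)(1−p) = 9p − 2.
Setting these equal: −p = 9p − 2 ⇒ −10p = -2 ⇒ p = 1/5, and the value is (-1)·(1/5) = -1/5.
For Column: with q = P(1), equating U's and D's payoffs gives −8q + 7 = 2q − 2 ⇒ q = 9/10.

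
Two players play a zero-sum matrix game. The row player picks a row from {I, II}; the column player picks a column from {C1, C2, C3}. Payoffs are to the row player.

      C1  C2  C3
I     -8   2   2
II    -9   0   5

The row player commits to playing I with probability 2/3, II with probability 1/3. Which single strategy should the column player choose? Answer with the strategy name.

If the column player plays C1, the row player's expected payoff is (2/3)·(-8) + (1/3)·(-9) = -25/3.
If the column player plays C2, the row player's expected payoff is (2/3)·2 + (1/3)·0 = 4/3.
If the column player plays C3, the row player's expected payoff is (2/3)·2 + (1/3)·5 = 3.
The column player minimizes the row player's payoff; the smallest is -25/3, so the best response is C1.

C1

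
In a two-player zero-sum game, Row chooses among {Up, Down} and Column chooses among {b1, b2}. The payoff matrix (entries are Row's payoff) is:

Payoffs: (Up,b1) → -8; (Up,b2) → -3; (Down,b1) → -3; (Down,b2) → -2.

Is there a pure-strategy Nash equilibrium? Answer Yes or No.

Row minima: Up → -8, Down → -3; maximin = -3.
Column maxima: b1 → -3, b2 → -2; minimax = -3.
maximin = minimax = -3, so a saddle point exists.

Yes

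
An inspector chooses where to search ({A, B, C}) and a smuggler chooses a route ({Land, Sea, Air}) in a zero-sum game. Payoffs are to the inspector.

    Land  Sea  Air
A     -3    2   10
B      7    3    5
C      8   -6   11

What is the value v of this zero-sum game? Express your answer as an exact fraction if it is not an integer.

Row minima: A → -3, B → 3, C → -6; maximin = 3.
Column maxima: Land → 8, Sea → 3, Air → 11; minimax = 3.
Since maximin = minimax = 3, there is a saddle point and the value is 3.

3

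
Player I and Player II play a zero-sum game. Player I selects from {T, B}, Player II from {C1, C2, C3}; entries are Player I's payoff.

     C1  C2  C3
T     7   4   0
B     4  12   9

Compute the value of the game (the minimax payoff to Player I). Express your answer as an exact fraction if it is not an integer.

21/4

Row minima: T → 0, B → 4; maximin = 4.
Column maxima: C1 → 7, C2 → 12, C3 → 9; minimax = 7.
4 ≠ 7, so there is no saddle point; optimal play is mixed.
C2 is strictly dominated by C3 (it gives Player I strictly more in every row), so Player II never plays it.
On the remaining 2×2 (T, B vs C1, C3):
Let Player I play T with probability p. Expected payoff against C1: 7p + 4(1−p) = 3p + 4; against C3: 0p + 9(1−p) = −9p + 9.
Setting these equal: 3p + 4 = −9p + 9 ⇒ 12p = 5 ⇒ p = 5/12, and the value is (3)·(5/12) + 4 = 21/4.
For Player II: with q = P(C1), equating T's and B's payoffs gives 7q = −5q + 9 ⇒ q = 3/4.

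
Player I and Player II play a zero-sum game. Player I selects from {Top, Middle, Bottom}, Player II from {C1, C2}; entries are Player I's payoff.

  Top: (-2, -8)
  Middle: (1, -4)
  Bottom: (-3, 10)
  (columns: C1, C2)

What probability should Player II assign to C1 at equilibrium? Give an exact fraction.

Row minima: Top → -8, Middle → -4, Bottom → -3; maximin = -3.
Column maxima: C1 → 1, C2 → 10; minimax = 1.
-3 ≠ 1, so there is no saddle point; optimal play is mixed.
Top is strictly dominated by Middle, so Player I never plays it.
On the remaining 2×2 (Middle, Bottom vs C1, C2):
Let Player I play Middle with probability p. Expected payoff against C1: 1p + (-3)(1−p) = 4p − 3; against C2: (-4)p + 10(1−p) = −14p + 10.
Setting these equal: 4p − 3 = −14p + 10 ⇒ 18p = 13 ⇒ p = 13/18, and the value is (4)·(13/18) − 3 = -1/9.
For Player II: with q = P(C1), equating Middle's and Bottom's payoffs gives 5q − 4 = −13q + 10 ⇒ q = 7/9.

7/9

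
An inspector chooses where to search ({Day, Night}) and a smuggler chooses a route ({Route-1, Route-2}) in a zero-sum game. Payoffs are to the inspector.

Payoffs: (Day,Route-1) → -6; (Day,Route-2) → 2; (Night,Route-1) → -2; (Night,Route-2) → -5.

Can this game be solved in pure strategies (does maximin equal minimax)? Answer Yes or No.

No

Row minima: Day → -6, Night → -5; maximin = -5.
Column maxima: Route-1 → -2, Route-2 → 2; minimax = -2.
-5 ≠ -2, so no pure-strategy equilibrium exists.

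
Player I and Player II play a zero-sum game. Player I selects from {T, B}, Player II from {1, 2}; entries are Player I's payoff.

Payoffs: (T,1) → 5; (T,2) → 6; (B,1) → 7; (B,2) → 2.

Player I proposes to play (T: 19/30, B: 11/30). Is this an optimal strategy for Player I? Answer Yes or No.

No

Against 1 this mix gives (19/30)·5 + (11/30)·7 = 86/15.
Against 2 this mix gives (19/30)·6 + (11/30)·2 = 68/15.
Player II will play 2, holding Player I to 68/15. Shifting weight toward the row that does better against 2 would raise this floor (the equalizing mix achieves 16/3 against both 2 and 1), so the proposed strategy is not optimal.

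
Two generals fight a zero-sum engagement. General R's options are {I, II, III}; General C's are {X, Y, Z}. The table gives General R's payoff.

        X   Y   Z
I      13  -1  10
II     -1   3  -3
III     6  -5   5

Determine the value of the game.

Row minima: I → -1, II → -3, III → -5; maximin = -1.
Column maxima: X → 13, Y → 3, Z → 10; minimax = 3.
-1 ≠ 3, so there is no saddle point; optimal play is mixed.
III is strictly dominated by I, so General R never plays it.
X is strictly dominated by Z (it gives General R strictly more in every row), so General C never plays it.
On the remaining 2×2 (I, II vs Y, Z):
Let General R play I with probability p. Expected payoff against Y: (-1)p + 3(1−p) = −4p + 3; against Z: 10p + (-3)(1−p) = 13p − 3.
Setting these equal: −4p + 3 = 13p − 3 ⇒ −17p = -6 ⇒ p = 6/17, and the value is (-4)·(6/17) + 3 = 27/17.
For General C: with q = P(Y), equating I's and II's payoffs gives −11q + 10 = 6q − 3 ⇒ q = 13/17.

27/17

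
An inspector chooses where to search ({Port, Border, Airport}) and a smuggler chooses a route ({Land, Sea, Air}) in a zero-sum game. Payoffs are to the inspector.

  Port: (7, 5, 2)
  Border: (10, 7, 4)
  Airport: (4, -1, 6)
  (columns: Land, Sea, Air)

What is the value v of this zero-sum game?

Row minima: Port → 2, Border → 4, Airport → -1; maximin = 4.
Column maxima: Land → 10, Sea → 7, Air → 6; minimax = 6.
4 ≠ 6, so there is no saddle point; optimal play is mixed.
Port is strictly dominated by Border, so the inspector never plays it.
Land is strictly dominated by Sea (it gives the inspector strictly more in every row), so the smuggler never plays it.
On the remaining 2×2 (Border, Airport vs Sea, Air):
Let the inspector play Border with probability p. Expected payoff against Sea: 7p + (-1)(1−p) = 8p − 1; against Air: 4p + 6(1−p) = −2p + 6.
Setting these equal: 8p − 1 = −2p + 6 ⇒ 10p = 7 ⇒ p = 7/10, and the value is (8)·(7/10) − 1 = 23/5.
For the smuggler: with q = P(Sea), equating Border's and Airport's payoffs gives 3q + 4 = −7q + 6 ⇒ q = 1/5.

23/5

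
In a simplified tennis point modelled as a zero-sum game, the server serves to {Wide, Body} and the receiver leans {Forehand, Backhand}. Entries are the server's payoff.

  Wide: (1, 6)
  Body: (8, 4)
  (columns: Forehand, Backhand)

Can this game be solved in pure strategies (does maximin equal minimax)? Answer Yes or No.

Row minima: Wide → 1, Body → 4; maximin = 4.
Column maxima: Forehand → 8, Backhand → 6; minimax = 6.
4 ≠ 6, so no pure-strategy equilibrium exists.

No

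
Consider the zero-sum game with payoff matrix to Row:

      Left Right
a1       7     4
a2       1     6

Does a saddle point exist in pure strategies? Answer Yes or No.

Row minima: a1 → 4, a2 → 1; maximin = 4.
Column maxima: Left → 7, Right → 6; minimax = 6.
4 ≠ 6, so no pure-strategy equilibrium exists.

No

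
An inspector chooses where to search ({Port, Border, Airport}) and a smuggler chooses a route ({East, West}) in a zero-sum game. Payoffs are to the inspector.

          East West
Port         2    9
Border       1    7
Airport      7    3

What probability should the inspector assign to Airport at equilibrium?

7/11

Row minima: Port → 2, Border → 1, Airport → 3; maximin = 3.
Column maxima: East → 7, West → 9; minimax = 7.
3 ≠ 7, so there is no saddle point; optimal play is mixed.
Border is strictly dominated by Port, so the inspector never plays it.
On the remaining 2×2 (Port, Airport vs East, West):
Let the inspector play Port with probability p. Expected payoff against East: 2p + 7(1−p) = −5p + 7; against West: 9p + 3(1−p) = 6p + 3.
Setting these equal: −5p + 7 = 6p + 3 ⇒ −11p = -4 ⇒ p = 4/11, and the value is (-5)·(4/11) + 7 = 57/11.
For the smuggler: with q = P(East), equating Port's and Airport's payoffs gives −7q + 9 = 4q + 3 ⇒ q = 6/11.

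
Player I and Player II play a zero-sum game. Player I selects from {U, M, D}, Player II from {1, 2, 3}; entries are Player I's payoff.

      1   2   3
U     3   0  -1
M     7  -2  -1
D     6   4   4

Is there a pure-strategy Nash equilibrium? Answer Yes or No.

Yes

Row minima: U → -1, M → -2, D → 4; maximin = 4.
Column maxima: 1 → 7, 2 → 4, 3 → 4; minimax = 4.
maximin = minimax = 4, so a saddle point exists.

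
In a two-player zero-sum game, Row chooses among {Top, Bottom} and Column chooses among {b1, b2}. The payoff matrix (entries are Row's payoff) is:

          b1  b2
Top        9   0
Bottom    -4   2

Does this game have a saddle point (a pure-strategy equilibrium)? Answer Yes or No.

No

Row minima: Top → 0, Bottom → -4; maximin = 0.
Column maxima: b1 → 9, b2 → 2; minimax = 2.
0 ≠ 2, so no pure-strategy equilibrium exists.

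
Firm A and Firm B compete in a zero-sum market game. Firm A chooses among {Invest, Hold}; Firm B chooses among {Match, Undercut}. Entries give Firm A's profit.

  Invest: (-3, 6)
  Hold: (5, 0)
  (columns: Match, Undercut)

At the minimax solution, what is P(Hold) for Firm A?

9/14

Row minima: Invest → -3, Hold → 0; maximin = 0.
Column maxima: Match → 5, Undercut → 6; minimax = 5.
0 ≠ 5, so there is no saddle point; optimal play is mixed.
Let Firm A play Invest with probability p. Expected payoff against Match: (-3)p + 5(1−p) = −8p + 5; against Undercut: 6p + 0(1−p) = 6p.
Setting these equal: −8p + 5 = 6p ⇒ −14p = -5 ⇒ p = 5/14, and the value is (-8)·(5/14) + 5 = 15/7.
For Firm B: with q = P(Match), equating Invest's and Hold's payoffs gives −9q + 6 = 5q ⇒ q = 3/7.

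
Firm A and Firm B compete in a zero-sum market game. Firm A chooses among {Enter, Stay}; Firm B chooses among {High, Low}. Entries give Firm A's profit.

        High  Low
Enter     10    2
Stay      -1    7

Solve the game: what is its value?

9/2

Row minima: Enter → 2, Stay → -1; maximin = 2.
Column maxima: High → 10, Low → 7; minimax = 7.
2 ≠ 7, so there is no saddle point; optimal play is mixed.
Let Firm A play Enter with probability p. Expected payoff against High: 10p + (-1)(1−p) = 11p − 1; against Low: 2p + 7(1−p) = −5p + 7.
Setting these equal: 11p − 1 = −5p + 7 ⇒ 16p = 8 ⇒ p = 1/2, and the value is (11)·(1/2) − 1 = 9/2.
For Firm B: with q = P(High), equating Enter's and Stay's payoffs gives 8q + 2 = −8q + 7 ⇒ q = 5/16.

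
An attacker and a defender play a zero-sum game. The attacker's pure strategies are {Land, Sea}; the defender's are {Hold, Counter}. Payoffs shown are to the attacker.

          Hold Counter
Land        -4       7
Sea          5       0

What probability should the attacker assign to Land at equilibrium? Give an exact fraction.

5/16

Row minima: Land → -4, Sea → 0; maximin = 0.
Column maxima: Hold → 5, Counter → 7; minimax = 5.
0 ≠ 5, so there is no saddle point; optimal play is mixed.
Let the attacker play Land with probability p. Expected payoff against Hold: (-4)p + 5(1−p) = −9p + 5; against Counter: 7p + 0(1−p) = 7p.
Setting these equal: −9p + 5 = 7p ⇒ −16p = -5 ⇒ p = 5/16, and the value is (-9)·(5/16) + 5 = 35/16.
For the defender: with q = P(Hold), equating Land's and Sea's payoffs gives −11q + 7 = 5q ⇒ q = 7/16.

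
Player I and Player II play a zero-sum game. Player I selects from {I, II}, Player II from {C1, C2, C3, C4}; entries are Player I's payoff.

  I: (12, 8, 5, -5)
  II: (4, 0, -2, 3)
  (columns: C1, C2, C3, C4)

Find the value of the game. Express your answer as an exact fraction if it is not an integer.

1/3

Row minima: I → -5, II → -2; maximin = -2.
Column maxima: C1 → 12, C2 → 8, C3 → 5, C4 → 3; minimax = 3.
-2 ≠ 3, so there is no saddle point; optimal play is mixed.
C1 is strictly dominated by C2 (it gives Player I strictly more in every row), so Player II never plays it.
C2 is strictly dominated by C3 (it gives Player I strictly more in every row), so Player II never plays it.
On the remaining 2×2 (I, II vs C3, C4):
Let Player I play I with probability p. Expected payoff against C3: 5p + (-2)(1−p) = 7p − 2; against C4: (-5)p + 3(1−p) = −8p + 3.
Setting these equal: 7p − 2 = −8p + 3 ⇒ 15p = 5 ⇒ p = 1/3, and the value is (7)·(1/3) − 2 = 1/3.
For Player II: with q = P(C3), equating I's and II's payoffs gives 10q − 5 = −5q + 3 ⇒ q = 8/15.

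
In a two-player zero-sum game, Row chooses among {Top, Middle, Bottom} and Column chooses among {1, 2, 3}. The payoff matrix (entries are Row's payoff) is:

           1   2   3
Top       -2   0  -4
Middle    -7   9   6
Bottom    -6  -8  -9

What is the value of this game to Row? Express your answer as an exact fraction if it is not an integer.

Row minima: Top → -4, Middle → -7, Bottom → -9; maximin = -4.
Column maxima: 1 → -2, 2 → 9, 3 → 6; minimax = -2.
-4 ≠ -2, so there is no saddle point; optimal play is mixed.
Bottom is strictly dominated by Top, so Row never plays it.
With Bottom eliminated, 2 is strictly dominated by 1 (it gives Row strictly more in every remaining row), so Column never plays it.
On the remaining 2×2 (Top, Middle vs 1, 3):
Let Row play Top with probability p. Expected payoff against 1: (-2)p + (-7)(1−p) = 5p − 7; against 3: (-4)p + 6(1−p) = −10p + 6.
Setting these equal: 5p − 7 = −10p + 6 ⇒ 15p = 13 ⇒ p = 13/15, and the value is (5)·(13/15) − 7 = -8/3.
For Column: with q = P(1), equating Top's and Middle's payoffs gives 2q − 4 = −13q + 6 ⇒ q = 2/3.

-8/3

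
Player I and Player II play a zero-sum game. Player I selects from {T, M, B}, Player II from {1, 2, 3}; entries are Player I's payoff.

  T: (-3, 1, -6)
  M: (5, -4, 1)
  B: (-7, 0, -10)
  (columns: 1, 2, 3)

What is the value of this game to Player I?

-23/12

Row minima: T → -6, M → -4, B → -10; maximin = -4.
Column maxima: 1 → 5, 2 → 1, 3 → 1; minimax = 1.
-4 ≠ 1, so there is no saddle point; optimal play is mixed.
B is strictly dominated by T, so Player I never plays it.
1 is strictly dominated by 3 (it gives Player I strictly more in every row), so Player II never plays it.
On the remaining 2×2 (T, M vs 2, 3):
Let Player I play T with probability p. Expected payoff against 2: 1p + (-4)(1−p) = 5p − 4; against 3: (-6)p + 1(1−p) = −7p + 1.
Setting these equal: 5p − 4 = −7p + 1 ⇒ 12p = 5 ⇒ p = 5/12, and the value is (5)·(5/12) − 4 = -23/12.
For Player II: with q = P(2), equating T's and M's payoffs gives 7q − 6 = −5q + 1 ⇒ q = 7/12.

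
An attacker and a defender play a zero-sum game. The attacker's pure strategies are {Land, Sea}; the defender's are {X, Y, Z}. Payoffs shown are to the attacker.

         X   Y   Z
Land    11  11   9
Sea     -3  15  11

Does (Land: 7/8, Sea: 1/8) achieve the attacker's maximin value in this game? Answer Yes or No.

Against X this mix gives (7/8)·11 + (1/8)·(-3) = 37/4.
Against Y this mix gives (7/8)·11 + (1/8)·15 = 23/2.
Against Z this mix gives (7/8)·9 + (1/8)·11 = 37/4.
All of the defender's active replies (X, Z) yield 37/4, and no column does worse for the attacker. The mix makes the defender indifferent and guarantees 37/4, so it is optimal.

Yes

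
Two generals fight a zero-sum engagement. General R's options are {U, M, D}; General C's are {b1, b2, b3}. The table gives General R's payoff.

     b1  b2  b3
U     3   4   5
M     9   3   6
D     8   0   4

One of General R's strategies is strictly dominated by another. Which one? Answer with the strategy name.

M gives a strictly higher payoff than D against every column: 9 > 8, 3 > 0, 6 > 4.
So D is strictly dominated and General R never plays it.

D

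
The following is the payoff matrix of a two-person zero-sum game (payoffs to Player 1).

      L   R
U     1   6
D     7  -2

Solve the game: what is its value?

Row minima: U → 1, D → -2; maximin = 1.
Column maxima: L → 7, R → 6; minimax = 6.
1 ≠ 6, so there is no saddle point; optimal play is mixed.
Let Player 1 play U with probability p. Expected payoff against L: 1p + 7(1−p) = −6p + 7; against R: 6p + (-2)(1−p) = 8p − 2.
Setting these equal: −6p + 7 = 8p − 2 ⇒ −14p = -9 ⇒ p = 9/14, and the value is (-6)·(9/14) + 7 = 22/7.
For Player 2: with q = P(L), equating U's and D's payoffs gives −5q + 6 = 9q − 2 ⇒ q = 4/7.

22/7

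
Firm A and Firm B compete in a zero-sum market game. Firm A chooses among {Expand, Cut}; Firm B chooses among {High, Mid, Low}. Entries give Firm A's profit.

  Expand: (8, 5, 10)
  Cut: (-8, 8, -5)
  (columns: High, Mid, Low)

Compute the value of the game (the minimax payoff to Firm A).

Row minima: Expand → 5, Cut → -8; maximin = 5.
Column maxima: High → 8, Mid → 8, Low → 10; minimax = 8.
5 ≠ 8, so there is no saddle point; optimal play is mixed.
Low is strictly dominated by High (it gives Firm A strictly more in every row), so Firm B never plays it.
On the remaining 2×2 (Expand, Cut vs High, Mid):
Let Firm A play Expand with probability p. Expected payoff against High: 8p + (-8)(1−p) = 16p − 8; against Mid: 5p + 8(1−p) = −3p + 8.
Setting these equal: 16p − 8 = −3p + 8 ⇒ 19p = 16 ⇒ p = 16/19, and the value is (16)·(16/19) − 8 = 104/19.
For Firm B: with q = P(High), equating Expand's and Cut's payoffs gives 3q + 5 = −16q + 8 ⇒ q = 3/19.

104/19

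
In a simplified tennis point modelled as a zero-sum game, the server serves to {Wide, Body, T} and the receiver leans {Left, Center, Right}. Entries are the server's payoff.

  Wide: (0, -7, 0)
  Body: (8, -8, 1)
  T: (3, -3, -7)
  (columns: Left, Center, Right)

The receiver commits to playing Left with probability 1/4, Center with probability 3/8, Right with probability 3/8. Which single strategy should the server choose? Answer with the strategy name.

Body

Expected payoff of Wide: (1/4)·0 + (3/8)·(-7) + (3/8)·0 = -21/8.
Expected payoff of Body: (1/4)·8 + (3/8)·(-8) + (3/8)·1 = -5/8.
Expected payoff of T: (1/4)·3 + (3/8)·(-3) + (3/8)·(-7) = -3.
The largest is -5/8, so the server's best response is Body.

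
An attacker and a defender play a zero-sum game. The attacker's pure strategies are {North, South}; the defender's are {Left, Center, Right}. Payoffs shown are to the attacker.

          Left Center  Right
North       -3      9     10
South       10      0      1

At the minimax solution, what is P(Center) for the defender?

Row minima: North → -3, South → 0; maximin = 0.
Column maxima: Left → 10, Center → 9, Right → 10; minimax = 9.
0 ≠ 9, so there is no saddle point; optimal play is mixed.
Right is strictly dominated by Center (it gives the attacker strictly more in every row), so the defender never plays it.
On the remaining 2×2 (North, South vs Left, Center):
Let the attacker play North with probability p. Expected payoff against Left: (-3)p + 10(1−p) = −13p + 10; against Center: 9p + 0(1−p) = 9p.
Setting these equal: −13p + 10 = 9p ⇒ −22p = -10 ⇒ p = 5/11, and the value is (-13)·(5/11) + 10 = 45/11.
For the defender: with q = P(Left), equating North's and South's payoffs gives −12q + 9 = 10q ⇒ q = 9/22.

13/22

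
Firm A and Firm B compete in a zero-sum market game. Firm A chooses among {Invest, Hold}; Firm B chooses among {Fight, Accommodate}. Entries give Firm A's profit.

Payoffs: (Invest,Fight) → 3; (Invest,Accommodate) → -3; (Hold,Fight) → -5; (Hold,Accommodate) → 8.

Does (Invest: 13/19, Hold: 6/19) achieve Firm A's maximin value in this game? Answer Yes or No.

Yes

Against Fight this mix gives (13/19)·3 + (6/19)·(-5) = 9/19.
Against Accommodate this mix gives (13/19)·(-3) + (6/19)·8 = 9/19.
All of Firm B's active replies (Fight, Accommodate) yield 9/19, and no column does worse for Firm A. The mix makes Firm B indifferent and guarantees 9/19, so it is optimal.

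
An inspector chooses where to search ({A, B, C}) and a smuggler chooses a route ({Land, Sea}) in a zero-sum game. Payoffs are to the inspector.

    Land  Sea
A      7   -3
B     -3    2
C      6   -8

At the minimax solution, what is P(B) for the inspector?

Row minima: A → -3, B → -3, C → -8; maximin = -3.
Column maxima: Land → 7, Sea → 2; minimax = 2.
-3 ≠ 2, so there is no saddle point; optimal play is mixed.
C is strictly dominated by A, so the inspector never plays it.
On the remaining 2×2 (A, B vs Land, Sea):
Let the inspector play A with probability p. Expected payoff against Land: 7p + (-3)(1−p) = 10p − 3; against Sea: (-3)p + 2(1−p) = −5p + 2.
Setting these equal: 10p − 3 = −5p + 2 ⇒ 15p = 5 ⇒ p = 1/3, and the value is (10)·(1/3) − 3 = 1/3.
For the smuggler: with q = P(Land), equating A's and B's payoffs gives 10q − 3 = −5q + 2 ⇒ q = 1/3.

2/3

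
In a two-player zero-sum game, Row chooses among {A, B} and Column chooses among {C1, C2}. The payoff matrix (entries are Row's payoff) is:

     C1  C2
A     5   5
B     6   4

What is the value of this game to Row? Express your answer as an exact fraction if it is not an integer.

Row minima: A → 5, B → 4; maximin = 5.
Column maxima: C1 → 6, C2 → 5; minimax = 5.
Since maximin = minimax = 5, there is a saddle point and the value is 5.

5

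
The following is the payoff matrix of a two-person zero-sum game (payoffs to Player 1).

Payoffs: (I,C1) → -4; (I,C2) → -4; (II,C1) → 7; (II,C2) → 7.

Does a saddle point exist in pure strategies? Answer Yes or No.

Yes

Row minima: I → -4, II → 7; maximin = 7.
Column maxima: C1 → 7, C2 → 7; minimax = 7.
maximin = minimax = 7, so a saddle point exists.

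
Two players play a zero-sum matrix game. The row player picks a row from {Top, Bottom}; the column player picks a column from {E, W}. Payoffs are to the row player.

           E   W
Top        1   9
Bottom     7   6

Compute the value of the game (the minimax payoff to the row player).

19/3

Row minima: Top → 1, Bottom → 6; maximin = 6.
Column maxima: E → 7, W → 9; minimax = 7.
6 ≠ 7, so there is no saddle point; optimal play is mixed.
Let the row player play Top with probability p. Expected payoff against E: 1p + 7(1−p) = −6p + 7; against W: 9p + 6(1−p) = 3p + 6.
Setting these equal: −6p + 7 = 3p + 6 ⇒ −9p = -1 ⇒ p = 1/9, and the value is (-6)·(1/9) + 7 = 19/3.
For the column player: with q = P(E), equating Top's and Bottom's payoffs gives −8q + 9 = q + 6 ⇒ q = 1/3.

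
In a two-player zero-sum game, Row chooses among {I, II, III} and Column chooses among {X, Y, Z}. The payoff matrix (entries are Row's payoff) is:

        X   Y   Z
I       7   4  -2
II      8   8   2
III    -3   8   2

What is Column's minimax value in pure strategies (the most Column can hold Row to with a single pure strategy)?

Column maxima: X → 8, Y → 8, Z → 2.
The smallest of these is 2.

2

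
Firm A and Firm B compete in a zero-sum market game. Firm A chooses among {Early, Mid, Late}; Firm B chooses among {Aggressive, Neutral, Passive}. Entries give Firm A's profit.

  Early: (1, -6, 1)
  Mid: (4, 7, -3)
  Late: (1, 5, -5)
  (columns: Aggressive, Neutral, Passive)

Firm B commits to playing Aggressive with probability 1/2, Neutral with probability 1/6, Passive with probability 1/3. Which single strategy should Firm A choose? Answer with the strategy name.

Mid

Expected payoff of Early: (1/2)·1 + (1/6)·(-6) + (1/3)·1 = -1/6.
Expected payoff of Mid: (1/2)·4 + (1/6)·7 + (1/3)·(-3) = 13/6.
Expected payoff of Late: (1/2)·1 + (1/6)·5 + (1/3)·(-5) = -1/3.
The largest is 13/6, so Firm A's best response is Mid.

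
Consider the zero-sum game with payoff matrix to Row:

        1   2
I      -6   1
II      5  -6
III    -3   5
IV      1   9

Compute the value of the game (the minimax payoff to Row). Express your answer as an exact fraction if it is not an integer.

Row minima: I → -6, II → -6, III → -3, IV → 1; maximin = 1.
Column maxima: 1 → 5, 2 → 9; minimax = 5.
1 ≠ 5, so there is no saddle point; optimal play is mixed.
I is strictly dominated by III, so Row never plays it.
III is strictly dominated by IV, so Row never plays it.
On the remaining 2×2 (II, IV vs 1, 2):
Let Row play II with probability p. Expected payoff against 1: 5p + 1(1−p) = 4p + 1; against 2: (-6)p + 9(1−p) = −15p + 9.
Setting these equal: 4p + 1 = −15p + 9 ⇒ 19p = 8 ⇒ p = 8/19, and the value is (4)·(8/19) + 1 = 51/19.
For Column: with q = P(1), equating II's and IV's payoffs gives 11q − 6 = −8q + 9 ⇒ q = 15/19.

51/19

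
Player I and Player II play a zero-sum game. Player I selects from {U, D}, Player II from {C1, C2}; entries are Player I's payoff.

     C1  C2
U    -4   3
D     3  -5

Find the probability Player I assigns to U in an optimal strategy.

Row minima: U → -4, D → -5; maximin = -4.
Column maxima: C1 → 3, C2 → 3; minimax = 3.
-4 ≠ 3, so there is no saddle point; optimal play is mixed.
Let Player I play U with probability p. Expected payoff against C1: (-4)p + 3(1−p) = −7p + 3; against C2: 3p + (-5)(1−p) = 8p − 5.
Setting these equal: −7p + 3 = 8p − 5 ⇒ −15p = -8 ⇒ p = 8/15, and the value is (-7)·(8/15) + 3 = -11/15.
For Player II: with q = P(C1), equating U's and D's payoffs gives −7q + 3 = 8q − 5 ⇒ q = 8/15.

8/15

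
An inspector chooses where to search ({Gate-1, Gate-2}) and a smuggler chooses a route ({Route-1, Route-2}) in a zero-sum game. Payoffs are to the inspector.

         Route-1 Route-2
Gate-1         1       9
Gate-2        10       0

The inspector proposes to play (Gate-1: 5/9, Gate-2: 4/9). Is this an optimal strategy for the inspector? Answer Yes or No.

Against Route-1 this mix gives (5/9)·1 + (4/9)·10 = 5.
Against Route-2 this mix gives (5/9)·9 + (4/9)·0 = 5.
All of the smuggler's active replies (Route-1, Route-2) yield 5, and no column does worse for the inspector. The mix makes the smuggler indifferent and guarantees 5, so it is optimal.

Yes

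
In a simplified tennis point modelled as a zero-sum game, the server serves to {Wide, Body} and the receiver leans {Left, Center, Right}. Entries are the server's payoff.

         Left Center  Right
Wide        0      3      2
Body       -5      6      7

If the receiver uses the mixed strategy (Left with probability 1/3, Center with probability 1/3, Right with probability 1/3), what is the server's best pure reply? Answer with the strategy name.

Body

Expected payoff of Wide: (1/3)·0 + (1/3)·3 + (1/3)·2 = 5/3.
Expected payoff of Body: (1/3)·(-5) + (1/3)·6 + (1/3)·7 = 8/3.
The largest is 8/3, so the server's best response is Body.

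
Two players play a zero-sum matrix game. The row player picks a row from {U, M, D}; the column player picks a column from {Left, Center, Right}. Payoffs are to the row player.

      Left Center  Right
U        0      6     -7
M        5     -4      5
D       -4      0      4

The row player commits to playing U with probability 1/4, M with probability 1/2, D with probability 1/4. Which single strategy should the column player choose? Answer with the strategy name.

If the column player plays Left, the row player's expected payoff is (1/4)·0 + (1/2)·5 + (1/4)·(-4) = 3/2.
If the column player plays Center, the row player's expected payoff is (1/4)·6 + (1/2)·(-4) + (1/4)·0 = -1/2.
If the column player plays Right, the row player's expected payoff is (1/4)·(-7) + (1/2)·5 + (1/4)·4 = 7/4.
The column player minimizes the row player's payoff; the smallest is -1/2, so the best response is Center.

Center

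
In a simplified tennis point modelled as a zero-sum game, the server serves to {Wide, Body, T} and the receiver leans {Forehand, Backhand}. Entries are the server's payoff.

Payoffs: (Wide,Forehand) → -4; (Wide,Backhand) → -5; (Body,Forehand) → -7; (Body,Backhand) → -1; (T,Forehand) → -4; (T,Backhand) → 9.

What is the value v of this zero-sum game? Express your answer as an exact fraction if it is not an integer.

-4

Row minima: Wide → -5, Body → -7, T → -4; maximin = -4.
Column maxima: Forehand → -4, Backhand → 9; minimax = -4.
Since maximin = minimax = -4, there is a saddle point and the value is -4.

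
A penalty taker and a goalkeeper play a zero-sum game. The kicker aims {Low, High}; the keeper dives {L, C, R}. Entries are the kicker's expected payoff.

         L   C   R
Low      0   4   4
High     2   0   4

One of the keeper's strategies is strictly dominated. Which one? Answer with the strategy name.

L holds the kicker's payoff strictly below R in every row: 0 < 4, 2 < 4.
So R is strictly dominated for the keeper.

R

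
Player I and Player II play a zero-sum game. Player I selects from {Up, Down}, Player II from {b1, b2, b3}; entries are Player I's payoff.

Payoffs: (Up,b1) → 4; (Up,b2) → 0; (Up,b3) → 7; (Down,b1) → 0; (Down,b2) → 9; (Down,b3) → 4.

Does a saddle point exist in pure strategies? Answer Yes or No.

Row minima: Up → 0, Down → 0; maximin = 0.
Column maxima: b1 → 4, b2 → 9, b3 → 7; minimax = 4.
0 ≠ 4, so no pure-strategy equilibrium exists.

No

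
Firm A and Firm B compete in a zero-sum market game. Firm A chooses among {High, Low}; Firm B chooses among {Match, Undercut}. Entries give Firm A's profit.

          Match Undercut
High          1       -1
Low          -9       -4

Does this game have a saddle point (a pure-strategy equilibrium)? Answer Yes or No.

Yes

Row minima: High → -1, Low → -9; maximin = -1.
Column maxima: Match → 1, Undercut → -1; minimax = -1.
maximin = minimax = -1, so a saddle point exists.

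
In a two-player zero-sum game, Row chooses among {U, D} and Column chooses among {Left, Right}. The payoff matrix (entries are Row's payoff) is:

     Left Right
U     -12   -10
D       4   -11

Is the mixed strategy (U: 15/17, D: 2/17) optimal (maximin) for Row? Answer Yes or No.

Against Left this mix gives (15/17)·(-12) + (2/17)·4 = -172/17.
Against Right this mix gives (15/17)·(-10) + (2/17)·(-11) = -172/17.
All of Column's active replies (Left, Right) yield -172/17, and no column does worse for Row. The mix makes Column indifferent and guarantees -172/17, so it is optimal.

Yes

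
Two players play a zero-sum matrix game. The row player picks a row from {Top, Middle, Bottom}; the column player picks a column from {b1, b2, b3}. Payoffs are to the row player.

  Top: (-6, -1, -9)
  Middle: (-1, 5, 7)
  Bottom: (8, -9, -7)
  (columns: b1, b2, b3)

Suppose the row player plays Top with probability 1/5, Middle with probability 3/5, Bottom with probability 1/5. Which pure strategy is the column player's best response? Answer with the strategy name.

b1

If the column player plays b1, the row player's expected payoff is (1/5)·(-6) + (3/5)·(-1) + (1/5)·8 = -1/5.
If the column player plays b2, the row player's expected payoff is (1/5)·(-1) + (3/5)·5 + (1/5)·(-9) = 1.
If the column player plays b3, the row player's expected payoff is (1/5)·(-9) + (3/5)·7 + (1/5)·(-7) = 1.
The column player minimizes the row player's payoff; the smallest is -1/5, so the best response is b1.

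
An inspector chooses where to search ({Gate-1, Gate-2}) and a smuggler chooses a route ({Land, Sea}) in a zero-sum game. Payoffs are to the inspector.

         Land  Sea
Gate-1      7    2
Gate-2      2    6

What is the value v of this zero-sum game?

Row minima: Gate-1 → 2, Gate-2 → 2; maximin = 2.
Column maxima: Land → 7, Sea → 6; minimax = 6.
2 ≠ 6, so there is no saddle point; optimal play is mixed.
Let the inspector play Gate-1 with probability p. Expected payoff against Land: 7p + 2(1−p) = 5p + 2; against Sea: 2p + 6(1−p) = −4p + 6.
Setting these equal: 5p + 2 = −4p + 6 ⇒ 9p = 4 ⇒ p = 4/9, and the value is (5)·(4/9) + 2 = 38/9.
For the smuggler: with q = P(Land), equating Gate-1's and Gate-2's payoffs gives 5q + 2 = −4q + 6 ⇒ q = 4/9.

38/9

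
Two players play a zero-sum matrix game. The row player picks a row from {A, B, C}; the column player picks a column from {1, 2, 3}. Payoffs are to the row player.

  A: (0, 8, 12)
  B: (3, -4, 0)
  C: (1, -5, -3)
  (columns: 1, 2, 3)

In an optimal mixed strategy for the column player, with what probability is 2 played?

Row minima: A → 0, B → -4, C → -5; maximin = 0.
Column maxima: 1 → 3, 2 → 8, 3 → 12; minimax = 3.
0 ≠ 3, so there is no saddle point; optimal play is mixed.
C is strictly dominated by B, so the row player never plays it.
3 is strictly dominated by 2 (it gives the row player strictly more in every row), so the column player never plays it.
On the remaining 2×2 (A, B vs 1, 2):
Let the row player play A with probability p. Expected payoff against 1: 0p + 3(1−p) = −3p + 3; against 2: 8p + (-4)(1−p) = 12p − 4.
Setting these equal: −3p + 3 = 12p − 4 ⇒ −15p = -7 ⇒ p = 7/15, and the value is (-3)·(7/15) + 3 = 8/5.
For the column player: with q = P(1), equating A's and B's payoffs gives −8q + 8 = 7q − 4 ⇒ q = 4/5.

1/5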